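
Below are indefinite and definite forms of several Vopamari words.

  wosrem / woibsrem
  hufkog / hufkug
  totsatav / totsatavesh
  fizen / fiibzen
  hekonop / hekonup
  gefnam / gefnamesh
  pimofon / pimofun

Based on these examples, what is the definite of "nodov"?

gefnam and wosrem both end in -m yet inflect differently (gefnamesh, woibsrem), so the final letter is not what conditions the rule; the last vowel is.
"nodov" has last vowel 'o'. The stems whose last vowel is 'o' (hekonop → hekonup, pimofon → pimofun, hufkog → hufkug) change the last vowel to 'u'.
The other patterns: stems whose last vowel is 'a' add -esh; stems whose last vowel is 'e' insert -ib- after the first vowel.
So nodov → noduv.

noduv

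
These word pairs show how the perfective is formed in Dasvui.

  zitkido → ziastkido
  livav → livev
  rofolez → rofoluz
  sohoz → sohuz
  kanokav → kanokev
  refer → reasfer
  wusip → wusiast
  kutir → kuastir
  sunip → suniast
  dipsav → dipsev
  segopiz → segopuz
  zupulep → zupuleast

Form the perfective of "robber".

wusip and segopiz both have last vowel 'i' yet inflect differently (wusiast, segopuz), so the last vowel is not what conditions the rule; the final letter is.
"robber" ends in -r. The stems ending in -r (kutir → kuastir, refer → reasfer) insert -as- after the first vowel.
The other patterns: stems ending in -p drop the final letter and add -ast; stems ending in -z change the last vowel to 'u'; stems ending in -v change the last vowel to 'e'.
So robber → roasbber.

roasbber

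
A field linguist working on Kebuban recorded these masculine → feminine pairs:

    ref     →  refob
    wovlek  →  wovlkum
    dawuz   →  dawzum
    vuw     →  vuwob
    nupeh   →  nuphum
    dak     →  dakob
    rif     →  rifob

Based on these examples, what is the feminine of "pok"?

dak and wovlek both end in -k yet inflect differently (dakob, wovlkum), so the final letter is not what conditions the rule; the number of vowels is.
"pok" has 1 vowel. The stems with 1 vowel (rif → rifob, ref → refob, dak → dakob) add -ob.
So pok → pokob.

pokob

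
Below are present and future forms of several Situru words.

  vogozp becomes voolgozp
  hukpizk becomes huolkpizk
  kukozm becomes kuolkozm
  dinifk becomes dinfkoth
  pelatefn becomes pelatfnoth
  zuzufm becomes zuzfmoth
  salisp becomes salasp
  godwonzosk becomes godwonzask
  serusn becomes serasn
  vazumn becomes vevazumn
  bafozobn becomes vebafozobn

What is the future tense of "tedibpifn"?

tedibpfnoth

"tedibpifn" has second-to-last letter 'f'. The stems whose second-to-last letter is 'f' (dinifk → dinfkoth, pelatefn → pelatfnoth, zuzufm → zuzfmoth) delete the last vowel and add -oth.
The other patterns: stems whose second-to-last letter is 'z' insert -ol- after the first vowel; stems whose second-to-last letter is 's' change the last vowel to 'a'; stems whose second-to-last letter is 'b' or 'm' add the prefix ve-.
So tedibpifn → tedibpfnoth.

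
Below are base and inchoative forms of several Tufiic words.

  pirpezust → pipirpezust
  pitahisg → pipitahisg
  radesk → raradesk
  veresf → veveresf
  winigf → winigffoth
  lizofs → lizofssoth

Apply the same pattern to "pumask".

pupumask

veresf and winigf both end in -f yet inflect differently (veveresf, winigffoth), so the final letter is not what conditions the rule; the second-to-last letter is.
"pumask" has second-to-last letter 's'. The stems whose second-to-last letter is 's' (pirpezust → pipirpezust, pitahisg → pipitahisg, radesk → raradesk) repeat the first consonant+vowel as a prefix.
The other pattern: stems whose second-to-last letter is 'f' or 'g' double the final consonant and add -oth.
So pumask → pupumask.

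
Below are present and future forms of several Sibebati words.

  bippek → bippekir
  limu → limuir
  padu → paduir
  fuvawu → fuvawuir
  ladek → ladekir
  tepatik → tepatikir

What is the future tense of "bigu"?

biguir

Every pair shown (bippek → bippekir, limu → limuir, padu → paduir, …) follows the same rule: add -ir.
So bigu → biguir.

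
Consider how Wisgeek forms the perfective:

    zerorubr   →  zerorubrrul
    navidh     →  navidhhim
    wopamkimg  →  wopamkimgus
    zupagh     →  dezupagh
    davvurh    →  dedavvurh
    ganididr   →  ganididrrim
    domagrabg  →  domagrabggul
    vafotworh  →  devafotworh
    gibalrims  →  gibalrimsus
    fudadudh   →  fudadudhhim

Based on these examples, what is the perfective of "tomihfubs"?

tomihfubssul

wopamkimg and domagrabg both end in -g yet inflect differently (wopamkimgus, domagrabggul), so the final letter is not what conditions the rule; the second-to-last letter is.
"tomihfubs" has second-to-last letter 'b'. The stems whose second-to-last letter is 'b' (domagrabg → domagrabggul, zerorubr → zerorubrrul) double the final consonant and add -ul.
The other patterns: stems whose second-to-last letter is 'd' double the final consonant and add -im; stems whose second-to-last letter is 'm' add -us; stems whose second-to-last letter is 'g' or 'r' add the prefix de-.
So tomihfubs → tomihfubssul.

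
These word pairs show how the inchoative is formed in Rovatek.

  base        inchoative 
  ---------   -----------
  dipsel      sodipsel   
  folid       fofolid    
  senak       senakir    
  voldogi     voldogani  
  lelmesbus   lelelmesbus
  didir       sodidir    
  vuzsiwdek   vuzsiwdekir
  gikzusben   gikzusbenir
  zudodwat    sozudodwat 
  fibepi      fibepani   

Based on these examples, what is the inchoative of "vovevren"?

vovevrenir

folid and fibepi both have last vowel 'i' yet inflect differently (fofolid, fibepani), so the last vowel is not what conditions the rule; the final letter is.
"vovevren" ends in -n. The one such stem in the data (gikzusben → gikzusbenir) adds -ir, so the same rule applies.
The other patterns: stems ending in -d or -s repeat the first consonant+vowel as a prefix; stems ending in -i drop the final letter and add -ani; stems ending in -l, -r or -t add the prefix so-.
So vovevren → vovevrenir.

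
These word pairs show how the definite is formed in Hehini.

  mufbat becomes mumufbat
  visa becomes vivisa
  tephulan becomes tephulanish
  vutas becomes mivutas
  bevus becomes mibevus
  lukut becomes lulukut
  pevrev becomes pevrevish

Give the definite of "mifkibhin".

visa and vutas both have last vowel 'a' yet inflect differently (vivisa, mivutas), so the last vowel is not what conditions the rule; the final letter is.
"mifkibhin" ends in -n. The one such stem in the data (tephulan → tephulanish) adds -ish, so the same rule applies.
So mifkibhin → mifkibhinish.

mifkibhinish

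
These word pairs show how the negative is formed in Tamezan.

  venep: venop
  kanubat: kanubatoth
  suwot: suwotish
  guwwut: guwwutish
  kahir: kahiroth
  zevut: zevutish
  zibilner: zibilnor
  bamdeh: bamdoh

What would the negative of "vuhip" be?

vuhipoth

kanubat and guwwut both end in -t yet inflect differently (kanubatoth, guwwutish), so the final letter is not what conditions the rule; the last vowel is.
"vuhip" has last vowel 'i'. The one such stem in the data (kahir → kahiroth) adds -oth, so the same rule applies.
So vuhip → vuhipoth.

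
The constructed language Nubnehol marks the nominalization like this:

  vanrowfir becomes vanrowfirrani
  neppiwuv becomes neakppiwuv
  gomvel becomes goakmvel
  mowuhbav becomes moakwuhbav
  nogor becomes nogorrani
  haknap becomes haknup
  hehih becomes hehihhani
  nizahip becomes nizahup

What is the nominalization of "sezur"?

hehih and nizahip both have last vowel 'i' yet inflect differently (hehihhani, nizahup), so the last vowel is not what conditions the rule; the final letter is.
"sezur" ends in -r. The stems ending in -r (nogor → nogorrani, vanrowfir → vanrowfirrani) double the final consonant and add -ani.
The other patterns: stems ending in -p change the last vowel to 'u'; stems ending in -l or -v insert -ak- after the first vowel.
So sezur → sezurrani.

sezurrani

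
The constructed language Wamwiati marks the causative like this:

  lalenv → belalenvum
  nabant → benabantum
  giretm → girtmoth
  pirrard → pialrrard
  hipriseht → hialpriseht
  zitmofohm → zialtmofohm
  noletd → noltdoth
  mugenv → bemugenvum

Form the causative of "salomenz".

besalomenzum

"salomenz" has second-to-last letter 'n'. The stems whose second-to-last letter is 'n' (nabant → benabantum, lalenv → belalenvum, mugenv → bemugenvum) add be- … -um around the stem.
So salomenz → besalomenzum.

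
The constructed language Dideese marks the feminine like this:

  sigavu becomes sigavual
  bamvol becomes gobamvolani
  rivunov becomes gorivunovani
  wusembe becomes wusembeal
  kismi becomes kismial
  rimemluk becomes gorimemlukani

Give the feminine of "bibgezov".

gobibgezovani

"bibgezov" ends in a consonant. The stems ending in a consonant (rivunov → gorivunovani, bamvol → gobamvolani, rimemluk → gorimemlukani) add go- … -ani around the stem.
The other pattern: stems ending in a vowel add -al.
So bibgezov → gobibgezovani.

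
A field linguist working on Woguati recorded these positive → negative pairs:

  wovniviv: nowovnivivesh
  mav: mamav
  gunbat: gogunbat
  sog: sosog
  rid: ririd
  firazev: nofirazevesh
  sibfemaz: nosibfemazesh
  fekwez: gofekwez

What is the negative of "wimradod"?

nowimradodesh

mav and firazev both end in -v yet inflect differently (mamav, nofirazevesh), so the final letter is not what conditions the rule; the number of vowels is.
"wimradod" has 3 vowels. The stems with 3 vowels (firazev → nofirazevesh, sibfemaz → nosibfemazesh, wovniviv → nowovnivivesh) add no- … -esh around the stem.
The other patterns: stems with 1 vowel repeat the first consonant+vowel as a prefix; stems with 2 vowels add the prefix go-.
So wimradod → nowimradodesh.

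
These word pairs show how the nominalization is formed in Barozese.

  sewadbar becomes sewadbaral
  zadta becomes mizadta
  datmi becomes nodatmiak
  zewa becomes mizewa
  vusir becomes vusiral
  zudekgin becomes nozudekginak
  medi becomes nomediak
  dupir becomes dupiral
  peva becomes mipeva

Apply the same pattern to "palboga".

sewadbar and zewa both have last vowel 'a' yet inflect differently (sewadbaral, mizewa), so the last vowel is not what conditions the rule; the final letter is.
"palboga" ends in -a. The stems ending in -a (zewa → mizewa, zadta → mizadta, peva → mipeva) add the prefix mi-.
The other patterns: stems ending in -r add -al; stems ending in -i or -n add no- … -ak around the stem.
So palboga → mipalboga.

mipalboga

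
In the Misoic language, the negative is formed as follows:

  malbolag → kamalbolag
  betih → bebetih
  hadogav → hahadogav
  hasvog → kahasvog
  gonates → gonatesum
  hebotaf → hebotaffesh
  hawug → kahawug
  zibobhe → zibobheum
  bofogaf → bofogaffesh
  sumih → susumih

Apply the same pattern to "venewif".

venewiffesh

malbolag and hebotaf both have last vowel 'a' yet inflect differently (kamalbolag, hebotaffesh), so the last vowel is not what conditions the rule; the final letter is.
"venewif" ends in -f. The stems ending in -f (hebotaf → hebotaffesh, bofogaf → bofogaffesh) double the final consonant and add -esh.
So venewif → venewiffesh.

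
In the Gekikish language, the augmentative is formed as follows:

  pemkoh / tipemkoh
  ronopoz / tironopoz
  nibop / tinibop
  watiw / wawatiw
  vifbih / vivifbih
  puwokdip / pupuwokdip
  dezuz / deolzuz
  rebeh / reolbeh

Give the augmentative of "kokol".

"kokol" has last vowel 'o'. The stems whose last vowel is 'o' (pemkoh → tipemkoh, ronopoz → tironopoz, nibop → tinibop) add the prefix ti-.
So kokol → tikokol.

tikokol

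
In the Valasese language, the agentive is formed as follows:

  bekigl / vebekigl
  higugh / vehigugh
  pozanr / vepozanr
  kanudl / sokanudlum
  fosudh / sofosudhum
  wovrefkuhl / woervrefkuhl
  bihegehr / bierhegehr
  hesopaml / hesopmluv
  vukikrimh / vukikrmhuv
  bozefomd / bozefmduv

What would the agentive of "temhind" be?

vetemhind

bekigl and kanudl both end in -l yet inflect differently (vebekigl, sokanudlum), so the final letter is not what conditions the rule; the second-to-last letter is.
"temhind" has second-to-last letter 'n'. The one such stem in the data (pozanr → vepozanr) adds the prefix ve-, so the same rule applies.
So temhind → vetemhind.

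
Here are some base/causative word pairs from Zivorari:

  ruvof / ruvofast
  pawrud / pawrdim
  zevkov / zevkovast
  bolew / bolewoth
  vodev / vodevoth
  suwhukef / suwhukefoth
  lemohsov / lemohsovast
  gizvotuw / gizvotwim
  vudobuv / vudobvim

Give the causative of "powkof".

"powkof" has last vowel 'o'. The stems whose last vowel is 'o' (lemohsov → lemohsovast, ruvof → ruvofast, zevkov → zevkovast) add -ast.
So powkof → powkofast.

powkofast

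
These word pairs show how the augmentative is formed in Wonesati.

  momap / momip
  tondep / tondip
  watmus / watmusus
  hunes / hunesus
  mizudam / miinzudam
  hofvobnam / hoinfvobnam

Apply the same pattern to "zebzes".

tondep and hunes both have last vowel 'e' yet inflect differently (tondip, hunesus), so the last vowel is not what conditions the rule; the final letter is.
"zebzes" ends in -s. The stems ending in -s (watmus → watmusus, hunes → hunesus) add -us.
So zebzes → zebzesus.

zebzesus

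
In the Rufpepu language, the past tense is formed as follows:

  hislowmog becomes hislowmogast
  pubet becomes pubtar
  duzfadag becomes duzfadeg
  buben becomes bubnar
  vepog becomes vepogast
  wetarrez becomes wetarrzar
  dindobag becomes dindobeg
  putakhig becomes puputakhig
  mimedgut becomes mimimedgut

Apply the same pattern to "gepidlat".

gepidlet

duzfadag and putakhig both end in -g yet inflect differently (duzfadeg, puputakhig), so the final letter is not what conditions the rule; the last vowel is.
"gepidlat" has last vowel 'a'. The stems whose last vowel is 'a' (duzfadag → duzfadeg, dindobag → dindobeg) change the last vowel to 'e'.
So gepidlat → gepidlet.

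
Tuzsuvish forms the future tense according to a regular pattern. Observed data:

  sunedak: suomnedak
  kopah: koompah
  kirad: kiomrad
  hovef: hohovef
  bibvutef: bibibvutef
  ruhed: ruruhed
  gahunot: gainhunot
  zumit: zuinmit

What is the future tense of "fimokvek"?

fifimokvek

kirad and ruhed both end in -d yet inflect differently (kiomrad, ruruhed), so the final letter is not what conditions the rule; the last vowel is.
"fimokvek" has last vowel 'e'. The stems whose last vowel is 'e' (hovef → hohovef, bibvutef → bibibvutef, ruhed → ruruhed) repeat the first consonant+vowel as a prefix.
The other patterns: stems whose last vowel is 'a' insert -om- after the first vowel; stems whose last vowel is 'i' or 'o' insert -in- after the first vowel.
So fimokvek → fifimokvek.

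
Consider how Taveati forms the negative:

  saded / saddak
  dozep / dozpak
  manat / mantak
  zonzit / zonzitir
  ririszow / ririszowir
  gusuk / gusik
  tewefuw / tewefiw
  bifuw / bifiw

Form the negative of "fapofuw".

fapofiw

"fapofuw" has last vowel 'u'. The stems whose last vowel is 'u' (gusuk → gusik, tewefuw → tewefiw, bifuw → bifiw) change the last vowel to 'i'.
So fapofuw → fapofiw.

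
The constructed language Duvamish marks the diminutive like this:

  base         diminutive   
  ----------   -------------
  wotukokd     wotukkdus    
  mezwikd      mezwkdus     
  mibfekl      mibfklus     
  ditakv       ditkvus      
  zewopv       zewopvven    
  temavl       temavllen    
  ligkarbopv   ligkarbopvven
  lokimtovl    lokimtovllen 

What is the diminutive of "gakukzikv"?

gakukzkvus

ditakv and zewopv both end in -v yet inflect differently (ditkvus, zewopvven), so the final letter is not what conditions the rule; the second-to-last letter is.
"gakukzikv" has second-to-last letter 'k'. The stems whose second-to-last letter is 'k' (wotukokd → wotukkdus, mezwikd → mezwkdus, mibfekl → mibfklus) delete the last vowel and add -us.
The other pattern: stems whose second-to-last letter is 'p' or 'v' double the final consonant and add -en.
So gakukzikv → gakukzkvus.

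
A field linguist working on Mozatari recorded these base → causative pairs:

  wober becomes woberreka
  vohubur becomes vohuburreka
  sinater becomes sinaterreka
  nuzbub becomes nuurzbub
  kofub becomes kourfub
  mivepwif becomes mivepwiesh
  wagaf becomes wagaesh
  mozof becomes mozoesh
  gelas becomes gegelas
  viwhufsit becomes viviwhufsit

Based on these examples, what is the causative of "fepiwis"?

vohubur and nuzbub both have last vowel 'u' yet inflect differently (vohuburreka, nuurzbub), so the last vowel is not what conditions the rule; the final letter is.
"fepiwis" ends in -s. The one such stem in the data (gelas → gegelas) repeats the first consonant+vowel as a prefix (as does viwhufsit), so the same rule applies.
The other patterns: stems ending in -r double the final consonant and add -eka; stems ending in -b insert -ur- after the first vowel; stems ending in -f drop the final letter and add -esh.
So fepiwis → fefepiwis.

fefepiwis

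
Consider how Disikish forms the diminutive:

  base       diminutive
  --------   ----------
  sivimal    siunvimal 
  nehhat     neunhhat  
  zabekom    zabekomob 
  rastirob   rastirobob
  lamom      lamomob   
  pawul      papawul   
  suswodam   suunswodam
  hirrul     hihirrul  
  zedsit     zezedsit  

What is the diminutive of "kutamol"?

zedsit and nehhat both end in -t yet inflect differently (zezedsit, neunhhat), so the final letter is not what conditions the rule; the last vowel is.
"kutamol" has last vowel 'o'. The stems whose last vowel is 'o' (rastirob → rastirobob, lamom → lamomob, zabekom → zabekomob) add -ob.
So kutamol → kutamolob.

kutamolob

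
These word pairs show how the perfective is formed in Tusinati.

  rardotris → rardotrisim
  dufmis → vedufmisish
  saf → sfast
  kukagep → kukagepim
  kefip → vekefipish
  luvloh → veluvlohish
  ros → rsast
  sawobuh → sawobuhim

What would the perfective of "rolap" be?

"rolap" has 2 vowels. The stems with 2 vowels (luvloh → veluvlohish, dufmis → vedufmisish, kefip → vekefipish) add ve- … -ish around the stem.
So rolap → verolapish.

verolapish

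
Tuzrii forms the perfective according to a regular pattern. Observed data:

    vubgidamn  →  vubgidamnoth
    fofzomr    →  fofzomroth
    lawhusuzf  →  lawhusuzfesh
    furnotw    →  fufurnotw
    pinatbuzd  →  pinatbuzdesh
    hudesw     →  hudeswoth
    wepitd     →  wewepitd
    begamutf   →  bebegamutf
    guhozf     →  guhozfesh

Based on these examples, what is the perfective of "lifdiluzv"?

guhozf and begamutf both end in -f yet inflect differently (guhozfesh, bebegamutf), so the final letter is not what conditions the rule; the second-to-last letter is.
"lifdiluzv" has second-to-last letter 'z'. The stems whose second-to-last letter is 'z' (guhozf → guhozfesh, lawhusuzf → lawhusuzfesh, pinatbuzd → pinatbuzdesh) add -esh.
So lifdiluzv → lifdiluzvesh.

lifdiluzvesh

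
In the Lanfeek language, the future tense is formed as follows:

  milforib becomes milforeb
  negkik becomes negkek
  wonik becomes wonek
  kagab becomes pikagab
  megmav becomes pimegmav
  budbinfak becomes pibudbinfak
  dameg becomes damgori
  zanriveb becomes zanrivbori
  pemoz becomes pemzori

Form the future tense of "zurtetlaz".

pizurtetlaz

"zurtetlaz" has last vowel 'a'. The stems whose last vowel is 'a' (kagab → pikagab, megmav → pimegmav, budbinfak → pibudbinfak) add the prefix pi-.
The other patterns: stems whose last vowel is 'i' change the last vowel to 'e'; stems whose last vowel is 'e' or 'o' delete the last vowel and add -ori.
So zurtetlaz → pizurtetlaz.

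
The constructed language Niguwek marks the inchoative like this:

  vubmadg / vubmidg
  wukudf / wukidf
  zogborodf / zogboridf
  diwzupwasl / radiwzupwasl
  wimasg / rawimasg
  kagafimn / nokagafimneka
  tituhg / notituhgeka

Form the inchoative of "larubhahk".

vubmadg and wimasg both end in -g yet inflect differently (vubmidg, rawimasg), so the final letter is not what conditions the rule; the second-to-last letter is.
"larubhahk" has second-to-last letter 'h'. The one such stem in the data (tituhg → notituhgeka) adds no- … -eka around the stem, so the same rule applies.
So larubhahk → nolarubhahkeka.

nolarubhahkeka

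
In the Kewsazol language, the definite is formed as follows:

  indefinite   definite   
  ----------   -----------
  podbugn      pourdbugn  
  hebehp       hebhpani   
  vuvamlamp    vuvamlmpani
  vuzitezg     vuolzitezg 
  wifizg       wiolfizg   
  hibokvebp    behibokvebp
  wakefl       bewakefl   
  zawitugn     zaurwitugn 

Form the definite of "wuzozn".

wuolzozn

"wuzozn" has second-to-last letter 'z'. The stems whose second-to-last letter is 'z' (wifizg → wiolfizg, vuzitezg → vuolzitezg) insert -ol- after the first vowel.
The other patterns: stems whose second-to-last letter is 'g' insert -ur- after the first vowel; stems whose second-to-last letter is 'b' or 'f' add the prefix be-; stems whose second-to-last letter is 'h' or 'm' delete the last vowel and add -ani.
So wuzozn → wuolzozn.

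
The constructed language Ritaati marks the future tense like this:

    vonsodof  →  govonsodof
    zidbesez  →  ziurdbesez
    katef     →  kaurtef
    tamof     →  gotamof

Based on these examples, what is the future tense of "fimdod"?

tamof and katef both end in -f yet inflect differently (gotamof, kaurtef), so the final letter is not what conditions the rule; the last vowel is.
"fimdod" has last vowel 'o'. The stems whose last vowel is 'o' (tamof → gotamof, vonsodof → govonsodof) add the prefix go-.
The other pattern: stems whose last vowel is 'e' insert -ur- after the first vowel.
So fimdod → gofimdod.

gofimdod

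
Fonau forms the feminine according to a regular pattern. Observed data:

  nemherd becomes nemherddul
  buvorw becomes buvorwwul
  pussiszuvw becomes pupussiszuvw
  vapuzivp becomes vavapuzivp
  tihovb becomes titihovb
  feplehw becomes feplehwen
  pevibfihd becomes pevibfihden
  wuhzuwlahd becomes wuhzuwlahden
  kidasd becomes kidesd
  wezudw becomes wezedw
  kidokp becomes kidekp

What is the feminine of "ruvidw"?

buvorw and pussiszuvw both end in -w yet inflect differently (buvorwwul, pupussiszuvw), so the final letter is not what conditions the rule; the second-to-last letter is.
"ruvidw" has second-to-last letter 'd'. The one such stem in the data (wezudw → wezedw) changes the last vowel to 'e' (as do kidasd, kidokp), so the same rule applies.
So ruvidw → ruvedw.

ruvedw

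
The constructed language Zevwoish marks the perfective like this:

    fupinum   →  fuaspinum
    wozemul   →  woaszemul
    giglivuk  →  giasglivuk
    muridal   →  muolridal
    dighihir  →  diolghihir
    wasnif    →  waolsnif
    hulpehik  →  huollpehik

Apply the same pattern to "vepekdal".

giglivuk and hulpehik both end in -k yet inflect differently (giasglivuk, huollpehik), so the final letter is not what conditions the rule; the last vowel is.
"vepekdal" has last vowel 'a'. The one such stem in the data (muridal → muolridal) inserts -ol- after the first vowel (as do hulpehik, dighihir), so the same rule applies.
The other pattern: stems whose last vowel is 'u' insert -as- after the first vowel.
So vepekdal → veolpekdal.

veolpekdal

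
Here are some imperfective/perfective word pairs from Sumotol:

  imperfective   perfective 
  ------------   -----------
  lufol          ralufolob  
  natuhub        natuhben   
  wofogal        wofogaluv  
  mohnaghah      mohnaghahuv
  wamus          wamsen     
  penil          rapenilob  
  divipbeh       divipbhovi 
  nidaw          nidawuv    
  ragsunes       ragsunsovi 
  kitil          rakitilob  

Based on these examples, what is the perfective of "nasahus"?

"nasahus" has last vowel 'u'. The stems whose last vowel is 'u' (wamus → wamsen, natuhub → natuhben) delete the last vowel and add -en.
So nasahus → nasahsen.

nasahsen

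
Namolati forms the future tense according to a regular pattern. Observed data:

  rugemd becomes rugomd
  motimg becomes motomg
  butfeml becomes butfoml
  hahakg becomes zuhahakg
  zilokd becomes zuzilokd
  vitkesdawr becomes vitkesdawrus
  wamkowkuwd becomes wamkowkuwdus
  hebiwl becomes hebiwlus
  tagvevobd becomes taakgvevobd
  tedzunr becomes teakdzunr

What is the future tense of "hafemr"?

motimg and hahakg both end in -g yet inflect differently (motomg, zuhahakg), so the final letter is not what conditions the rule; the second-to-last letter is.
"hafemr" has second-to-last letter 'm'. The stems whose second-to-last letter is 'm' (rugemd → rugomd, motimg → motomg, butfeml → butfoml) change the last vowel to 'o'.
The other patterns: stems whose second-to-last letter is 'k' add the prefix zu-; stems whose second-to-last letter is 'w' add -us; stems whose second-to-last letter is 'b' or 'n' insert -ak- after the first vowel.
So hafemr → hafomr.

hafomr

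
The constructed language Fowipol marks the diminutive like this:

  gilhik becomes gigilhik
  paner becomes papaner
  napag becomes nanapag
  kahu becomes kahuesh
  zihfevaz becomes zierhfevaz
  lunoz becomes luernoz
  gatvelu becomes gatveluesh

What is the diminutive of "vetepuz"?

zihfevaz and napag both have last vowel 'a' yet inflect differently (zierhfevaz, nanapag), so the last vowel is not what conditions the rule; the final letter is.
"vetepuz" ends in -z. The stems ending in -z (zihfevaz → zierhfevaz, lunoz → luernoz) insert -er- after the first vowel.
So vetepuz → veertepuz.

veertepuz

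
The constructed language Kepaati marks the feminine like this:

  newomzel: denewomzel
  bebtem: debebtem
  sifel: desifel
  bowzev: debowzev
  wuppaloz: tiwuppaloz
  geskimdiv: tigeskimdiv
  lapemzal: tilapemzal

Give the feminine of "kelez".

bowzev and geskimdiv both end in -v yet inflect differently (debowzev, tigeskimdiv), so the final letter is not what conditions the rule; the last vowel is.
"kelez" has last vowel 'e'. The stems whose last vowel is 'e' (newomzel → denewomzel, bebtem → debebtem, sifel → desifel) add the prefix de-.
The other pattern: stems whose last vowel is 'a', 'i' or 'o' add the prefix ti-.
So kelez → dekelez.

dekelez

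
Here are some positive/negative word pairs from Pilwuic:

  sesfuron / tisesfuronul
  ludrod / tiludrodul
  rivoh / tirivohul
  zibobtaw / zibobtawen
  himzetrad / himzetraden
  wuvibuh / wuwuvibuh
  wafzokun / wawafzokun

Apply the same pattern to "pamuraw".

pamurawen

ludrod and himzetrad both end in -d yet inflect differently (tiludrodul, himzetraden), so the final letter is not what conditions the rule; the last vowel is.
"pamuraw" has last vowel 'a'. The stems whose last vowel is 'a' (zibobtaw → zibobtawen, himzetrad → himzetraden) add -en.
The other patterns: stems whose last vowel is 'o' add ti- … -ul around the stem; stems whose last vowel is 'u' repeat the first consonant+vowel as a prefix.
So pamuraw → pamurawen.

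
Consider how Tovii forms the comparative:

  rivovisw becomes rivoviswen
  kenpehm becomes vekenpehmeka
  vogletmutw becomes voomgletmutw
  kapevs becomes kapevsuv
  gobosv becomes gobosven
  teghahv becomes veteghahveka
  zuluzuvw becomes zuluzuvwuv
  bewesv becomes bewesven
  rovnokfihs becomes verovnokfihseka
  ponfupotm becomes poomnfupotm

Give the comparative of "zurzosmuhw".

vezurzosmuhweka

rovnokfihs and kapevs both end in -s yet inflect differently (verovnokfihseka, kapevsuv), so the final letter is not what conditions the rule; the second-to-last letter is.
"zurzosmuhw" has second-to-last letter 'h'. The stems whose second-to-last letter is 'h' (teghahv → veteghahveka, rovnokfihs → verovnokfihseka, kenpehm → vekenpehmeka) add ve- … -eka around the stem.
So zurzosmuhw → vezurzosmuhweka.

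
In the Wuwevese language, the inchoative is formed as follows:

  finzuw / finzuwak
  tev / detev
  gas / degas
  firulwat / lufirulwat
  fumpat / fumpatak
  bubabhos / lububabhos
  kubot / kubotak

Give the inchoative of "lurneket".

lulurneket

gas and bubabhos both end in -s yet inflect differently (degas, lububabhos), so the final letter is not what conditions the rule; the number of vowels is.
"lurneket" has 3 vowels. The stems with 3 vowels (bubabhos → lububabhos, firulwat → lufirulwat) add the prefix lu-.
The other patterns: stems with 1 vowel add the prefix de-; stems with 2 vowels add -ak.
So lurneket → lulurneket.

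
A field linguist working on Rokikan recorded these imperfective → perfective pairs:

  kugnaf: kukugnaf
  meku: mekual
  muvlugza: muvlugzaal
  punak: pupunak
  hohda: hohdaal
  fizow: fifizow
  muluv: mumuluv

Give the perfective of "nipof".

hohda and punak both have last vowel 'a' yet inflect differently (hohdaal, pupunak), so the last vowel is not what conditions the rule; whether the stem ends in a vowel or a consonant is.
"nipof" ends in a consonant. The stems ending in a consonant (fizow → fifizow, punak → pupunak, kugnaf → kukugnaf) repeat the first consonant+vowel as a prefix.
The other pattern: stems ending in a vowel add -al.
So nipof → ninipof.

ninipof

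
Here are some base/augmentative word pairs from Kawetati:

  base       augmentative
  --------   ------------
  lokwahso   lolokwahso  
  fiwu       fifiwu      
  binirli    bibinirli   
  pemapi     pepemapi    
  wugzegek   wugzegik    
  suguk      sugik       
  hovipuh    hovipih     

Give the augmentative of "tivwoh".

fiwu and suguk both have last vowel 'u' yet inflect differently (fifiwu, sugik), so the last vowel is not what conditions the rule; whether the stem ends in a vowel or a consonant is.
"tivwoh" ends in a consonant. The stems ending in a consonant (wugzegek → wugzegik, suguk → sugik, hovipuh → hovipih) change the last vowel to 'i'.
So tivwoh → tivwih.

tivwih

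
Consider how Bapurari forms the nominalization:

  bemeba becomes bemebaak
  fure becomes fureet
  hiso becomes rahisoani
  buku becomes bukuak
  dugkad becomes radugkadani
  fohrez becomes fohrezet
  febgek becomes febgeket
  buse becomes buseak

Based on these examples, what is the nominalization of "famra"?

fure and buse both end in -e yet inflect differently (fureet, buseak), so the final letter is not what conditions the rule; the first letter is.
"famra" begins with f-. The stems beginning with f- (fohrez → fohrezet, fure → fureet, febgek → febgeket) add -et.
So famra → famraet.

famraet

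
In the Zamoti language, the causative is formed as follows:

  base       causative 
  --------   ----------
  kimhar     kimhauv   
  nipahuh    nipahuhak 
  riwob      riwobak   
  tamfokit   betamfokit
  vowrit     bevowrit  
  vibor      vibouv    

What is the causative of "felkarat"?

befelkarat

vibor and riwob both have last vowel 'o' yet inflect differently (vibouv, riwobak), so the last vowel is not what conditions the rule; the final letter is.
"felkarat" ends in -t. The stems ending in -t (vowrit → bevowrit, tamfokit → betamfokit) add the prefix be-.
So felkarat → befelkarat.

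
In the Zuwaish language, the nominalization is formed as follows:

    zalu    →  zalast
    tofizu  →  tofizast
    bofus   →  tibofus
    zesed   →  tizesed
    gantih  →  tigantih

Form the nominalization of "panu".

panast

tofizu and bofus both have last vowel 'u' yet inflect differently (tofizast, tibofus), so the last vowel is not what conditions the rule; whether the stem ends in a vowel or a consonant is.
"panu" ends in a vowel. The stems ending in a vowel (tofizu → tofizast, zalu → zalast) drop the final letter and add -ast.
So panu → panast.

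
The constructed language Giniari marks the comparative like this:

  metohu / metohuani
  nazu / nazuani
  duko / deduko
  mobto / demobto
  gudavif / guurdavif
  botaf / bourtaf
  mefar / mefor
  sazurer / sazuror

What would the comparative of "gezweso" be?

degezweso

botaf and mefar both have last vowel 'a' yet inflect differently (bourtaf, mefor), so the last vowel is not what conditions the rule; the final letter is.
"gezweso" ends in -o. The stems ending in -o (duko → deduko, mobto → demobto) add the prefix de-.
So gezweso → degezweso.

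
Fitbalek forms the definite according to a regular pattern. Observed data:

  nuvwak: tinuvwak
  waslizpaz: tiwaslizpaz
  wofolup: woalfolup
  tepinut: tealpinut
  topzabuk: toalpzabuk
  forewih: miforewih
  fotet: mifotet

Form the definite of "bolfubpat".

tibolfubpat

"bolfubpat" has last vowel 'a'. The stems whose last vowel is 'a' (nuvwak → tinuvwak, waslizpaz → tiwaslizpaz) add the prefix ti-.
So bolfubpat → tibolfubpat.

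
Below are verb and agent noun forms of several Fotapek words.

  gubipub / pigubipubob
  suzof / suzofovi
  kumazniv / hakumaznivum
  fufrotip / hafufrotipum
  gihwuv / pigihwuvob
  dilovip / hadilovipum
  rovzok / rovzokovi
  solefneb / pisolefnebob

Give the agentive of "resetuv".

kumazniv and gihwuv both end in -v yet inflect differently (hakumaznivum, pigihwuvob), so the final letter is not what conditions the rule; the last vowel is.
"resetuv" has last vowel 'u'. The stems whose last vowel is 'u' (gihwuv → pigihwuvob, gubipub → pigubipubob) add pi- … -ob around the stem.
The other patterns: stems whose last vowel is 'i' add ha- … -um around the stem; stems whose last vowel is 'o' add -ovi.
So resetuv → piresetuvob.

piresetuvob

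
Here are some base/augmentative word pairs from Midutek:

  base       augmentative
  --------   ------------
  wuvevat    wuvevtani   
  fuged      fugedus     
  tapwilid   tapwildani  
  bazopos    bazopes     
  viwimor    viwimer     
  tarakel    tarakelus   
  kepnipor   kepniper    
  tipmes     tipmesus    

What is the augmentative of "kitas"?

"kitas" has last vowel 'a'. The one such stem in the data (wuvevat → wuvevtani) deletes the last vowel and adds -ani (as does tapwilid), so the same rule applies.
The other patterns: stems whose last vowel is 'o' change the last vowel to 'e'; stems whose last vowel is 'e' add -us.
So kitas → kitsani.

kitsani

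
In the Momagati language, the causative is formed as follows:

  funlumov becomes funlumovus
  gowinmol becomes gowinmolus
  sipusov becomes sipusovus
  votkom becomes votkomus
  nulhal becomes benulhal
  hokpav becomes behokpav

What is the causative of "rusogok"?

gowinmol and nulhal both end in -l yet inflect differently (gowinmolus, benulhal), so the final letter is not what conditions the rule; the last vowel is.
"rusogok" has last vowel 'o'. The stems whose last vowel is 'o' (funlumov → funlumovus, gowinmol → gowinmolus, sipusov → sipusovus) add -us.
So rusogok → rusogokus.

rusogokus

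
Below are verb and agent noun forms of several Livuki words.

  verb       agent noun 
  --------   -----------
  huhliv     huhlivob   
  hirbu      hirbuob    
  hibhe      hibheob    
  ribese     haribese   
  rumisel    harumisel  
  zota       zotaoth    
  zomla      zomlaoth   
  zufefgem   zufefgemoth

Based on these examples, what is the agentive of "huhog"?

hibhe and ribese both end in -e yet inflect differently (hibheob, haribese), so the final letter is not what conditions the rule; the first letter is.
"huhog" begins with h-. The stems beginning with h- (huhliv → huhlivob, hirbu → hirbuob, hibhe → hibheob) add -ob.
So huhog → huhogob.

huhogob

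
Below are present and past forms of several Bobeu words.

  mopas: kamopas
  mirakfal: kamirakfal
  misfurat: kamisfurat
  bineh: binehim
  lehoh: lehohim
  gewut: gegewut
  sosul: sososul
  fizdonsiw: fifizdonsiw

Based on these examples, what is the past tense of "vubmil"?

misfurat and gewut both end in -t yet inflect differently (kamisfurat, gegewut), so the final letter is not what conditions the rule; the last vowel is.
"vubmil" has last vowel 'i'. The one such stem in the data (fizdonsiw → fifizdonsiw) repeats the first consonant+vowel as a prefix (as do gewut, sosul), so the same rule applies.
The other patterns: stems whose last vowel is 'a' add the prefix ka-; stems whose last vowel is 'e' or 'o' add -im.
So vubmil → vuvubmil.

vuvubmil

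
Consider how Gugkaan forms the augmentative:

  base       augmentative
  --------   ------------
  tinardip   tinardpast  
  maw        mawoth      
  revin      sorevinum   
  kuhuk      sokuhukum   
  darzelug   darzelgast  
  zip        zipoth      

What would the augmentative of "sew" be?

zip and tinardip both end in -p yet inflect differently (zipoth, tinardpast), so the final letter is not what conditions the rule; the number of vowels is.
"sew" has 1 vowel. The stems with 1 vowel (maw → mawoth, zip → zipoth) add -oth.
The other patterns: stems with 2 vowels add so- … -um around the stem; stems with 3 vowels delete the last vowel and add -ast.
So sew → sewoth.

sewoth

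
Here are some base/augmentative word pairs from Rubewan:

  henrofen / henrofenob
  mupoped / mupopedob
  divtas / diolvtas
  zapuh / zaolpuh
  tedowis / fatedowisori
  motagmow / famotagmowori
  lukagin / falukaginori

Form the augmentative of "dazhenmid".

divtas and tedowis both end in -s yet inflect differently (diolvtas, fatedowisori), so the final letter is not what conditions the rule; the last vowel is.
"dazhenmid" has last vowel 'i'. The stems whose last vowel is 'i' (tedowis → fatedowisori, lukagin → falukaginori) add fa- … -ori around the stem.
The other patterns: stems whose last vowel is 'e' add -ob; stems whose last vowel is 'a' or 'u' insert -ol- after the first vowel.
So dazhenmid → fadazhenmidori.

fadazhenmidori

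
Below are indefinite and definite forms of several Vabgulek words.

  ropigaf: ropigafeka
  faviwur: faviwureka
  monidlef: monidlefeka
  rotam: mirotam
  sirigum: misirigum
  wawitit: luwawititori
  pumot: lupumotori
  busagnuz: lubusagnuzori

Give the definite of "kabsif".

kabsifeka

"kabsif" ends in -f. The stems ending in -f (ropigaf → ropigafeka, monidlef → monidlefeka) add -eka.
So kabsif → kabsifeka.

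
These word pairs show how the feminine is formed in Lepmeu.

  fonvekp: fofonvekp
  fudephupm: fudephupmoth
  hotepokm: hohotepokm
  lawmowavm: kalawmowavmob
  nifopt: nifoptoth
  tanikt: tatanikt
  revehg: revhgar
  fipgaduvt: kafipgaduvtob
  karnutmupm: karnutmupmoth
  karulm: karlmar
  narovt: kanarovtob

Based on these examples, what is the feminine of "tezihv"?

tezhvar

fipgaduvt and tanikt both end in -t yet inflect differently (kafipgaduvtob, tatanikt), so the final letter is not what conditions the rule; the second-to-last letter is.
"tezihv" has second-to-last letter 'h'. The one such stem in the data (revehg → revhgar) deletes the last vowel and adds -ar (as does karulm), so the same rule applies.
So tezihv → tezhvar.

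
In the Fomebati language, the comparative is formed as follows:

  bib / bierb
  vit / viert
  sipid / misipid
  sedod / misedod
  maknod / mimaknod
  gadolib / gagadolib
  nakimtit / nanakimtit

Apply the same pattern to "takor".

bib and gadolib both end in -b yet inflect differently (bierb, gagadolib), so the final letter is not what conditions the rule; the number of vowels is.
"takor" has 2 vowels. The stems with 2 vowels (sipid → misipid, sedod → misedod, maknod → mimaknod) add the prefix mi-.
The other patterns: stems with 1 vowel insert -er- after the first vowel; stems with 3 vowels repeat the first consonant+vowel as a prefix.
So takor → mitakor.

mitakor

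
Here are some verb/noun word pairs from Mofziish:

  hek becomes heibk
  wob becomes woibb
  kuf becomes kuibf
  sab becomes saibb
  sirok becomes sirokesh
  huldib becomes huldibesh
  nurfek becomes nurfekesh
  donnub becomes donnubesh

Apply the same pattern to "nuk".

nuibk

hek and sirok both end in -k yet inflect differently (heibk, sirokesh), so the final letter is not what conditions the rule; the number of vowels is.
"nuk" has 1 vowel. The stems with 1 vowel (hek → heibk, wob → woibb, kuf → kuibf) insert -ib- after the first vowel.
So nuk → nuibk.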